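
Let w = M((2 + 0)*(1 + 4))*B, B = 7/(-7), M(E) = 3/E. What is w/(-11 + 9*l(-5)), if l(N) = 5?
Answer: -3/340 ≈ -0.0088235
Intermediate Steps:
B = -1 (B = 7*(-⅐) = -1)
w = -3/10 (w = (3/(((2 + 0)*(1 + 4))))*(-1) = (3/((2*5)))*(-1) = (3/10)*(-1) = -3/10 ≈ -0.30000)
w/(-11 + 9*l(-5)) = -3/(10*(-11 + 9*5)) = -3/(10*(-11 + 45)) = -3/10/34 = -3/10*1/34 = -3/340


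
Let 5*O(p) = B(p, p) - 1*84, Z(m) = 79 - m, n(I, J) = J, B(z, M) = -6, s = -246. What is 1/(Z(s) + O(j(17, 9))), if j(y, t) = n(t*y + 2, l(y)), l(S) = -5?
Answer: 1/307 ≈ 0.0032573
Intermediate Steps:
j(y, t) = -5
O(p) = -18 (O(p) = (-6 - 1*84)/5 = (-6 - 84)/5 = (⅕)*(-90) = -18)
1/(Z(s) + O(j(17, 9))) = 1/((79 - 1*(-246)) - 18) = 1/((79 + 246) - 18) = 1/(325 - 18) = 1/307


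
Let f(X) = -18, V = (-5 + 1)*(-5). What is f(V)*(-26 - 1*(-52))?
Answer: -468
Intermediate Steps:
V = 20 (V = -4*(-5) = 20)
f(V)*(-26 - 1*(-52)) = -18*(-26 - 1*(-52)) = -18*(-26 + 52) = -18*26 = -468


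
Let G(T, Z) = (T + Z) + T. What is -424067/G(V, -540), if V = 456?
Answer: -424067/372 ≈ -1140.0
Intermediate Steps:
G(T, Z) = Z + 2*T
-424067/G(V, -540) = -424067/(-540 + 2*456) = -424067/(-540 + 912) = -424067/372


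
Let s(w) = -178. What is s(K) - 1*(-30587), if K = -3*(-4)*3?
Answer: 30409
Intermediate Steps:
K = 36 (K = 12*3 = 36)
s(K) - 1*(-30587) = -178 - 1*(-30587) = -178 + 30587 = 30409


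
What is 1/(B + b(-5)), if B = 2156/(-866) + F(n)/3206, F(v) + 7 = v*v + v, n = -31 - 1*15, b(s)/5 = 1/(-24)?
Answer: -16658376/34223963 ≈ -0.48675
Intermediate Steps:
b(s) = -5/24 (b(s) = 5/(-24) = 5*(-1/24) = -5/24)
n = -46 (n = -31 - 15 = -46)
F(v) = -7 + v + v² (F(v) = -7 + (v*v + v) = -7 + (v² + v) = -7 + (v + v²) = -7 + v + v²)
B = -2562789/1388198 (B = 2156/(-866) + (-7 - 46 + (-46)²)/3206 = 2156*(-1/866) + (-7 - 46 + 2116)*(1/3206) = -1078/433 + 2063*(1/3206) = -1078/433 + 2063/3206 = -2562789/1388198 ≈ -1.8461)
1/(B + b(-5)) = 1/(-2562789/1388198 - 5/24) = 1/(-34223963/16658376) = -16658376/34223963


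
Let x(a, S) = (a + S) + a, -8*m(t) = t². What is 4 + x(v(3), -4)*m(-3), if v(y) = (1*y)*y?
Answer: -47/4 ≈ -11.750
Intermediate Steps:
m(t) = -t²/8
v(y) = y² (v(y) = y*y = y²)
x(a, S) = S + 2*a (x(a, S) = (S + a) + a = S + 2*a)
4 + x(v(3), -4)*m(-3) = 4 + (-4 + 2*3²)*(-⅛*(-3)²) = 4 + (-4 + 2*9)*(-⅛*9) = 4 + (-4 + 18)*(-9/8) = 4 + 14*(-9/8) = 4 - 63/4 = -47/4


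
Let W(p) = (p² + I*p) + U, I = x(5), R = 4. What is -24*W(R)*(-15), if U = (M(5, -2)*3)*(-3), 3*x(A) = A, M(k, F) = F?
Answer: 14640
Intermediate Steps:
x(A) = A/3
U = 18 (U = -2*3*(-3) = -6*(-3) = 18)
I = 5/3 (I = (⅓)*5 = 5/3 ≈ 1.6667)
W(p) = 18 + p² + 5*p/3 (W(p) = (p² + 5*p/3) + 18 = 18 + p² + 5*p/3)
-24*W(R)*(-15) = -24*(18 + 4² + (5/3)*4)*(-15) = -24*(18 + 16 + 20/3)*(-15) = -24*122/3*(-15) = -976*(-15) = 14640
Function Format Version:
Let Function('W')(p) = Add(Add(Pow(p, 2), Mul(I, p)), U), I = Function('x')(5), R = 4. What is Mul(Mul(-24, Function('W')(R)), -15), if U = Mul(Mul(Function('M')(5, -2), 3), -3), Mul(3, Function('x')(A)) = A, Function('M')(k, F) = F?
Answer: 14640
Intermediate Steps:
Function('x')(A) = Mul(Rational(1, 3), A)
U = 18 (U = Mul(Mul(-2, 3), -3) = Mul(-6, -3) = 18)
I = Rational(5, 3) (I = Mul(Rational(1, 3), 5) = Rational(5, 3) ≈ 1.6667)
Function('W')(p) = Add(18, Pow(p, 2), Mul(Rational(5, 3), p)) (Function('W')(p) = Add(Add(Pow(p, 2), Mul(Rational(5, 3), p)), 18) = Add(18, Pow(p, 2), Mul(Rational(5, 3), p)))
Mul(Mul(-24, Function('W')(R)), -15) = Mul(Mul(-24, Add(18, Pow(4, 2), Mul(Rational(5, 3), 4))), -15) = Mul(Mul(-24, Add(18, 16, Rational(20, 3))), -15) = Mul(Mul(-24, Rational(122, 3)), -15) = Mul(-976, -15) = 14640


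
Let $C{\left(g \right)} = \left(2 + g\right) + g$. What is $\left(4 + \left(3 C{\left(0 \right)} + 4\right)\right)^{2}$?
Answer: $196$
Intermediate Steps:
$C{\left(g \right)} = 2 + 2 g$
$\left(4 + \left(3 C{\left(0 \right)} + 4\right)\right)^{2} = \left(4 + \left(3 \left(2 + 2 \cdot 0\right) + 4\right)\right)^{2} = \left(4 + \left(3 \left(2 + 0\right) + 4\right)\right)^{2} = \left(4 + \left(3 \cdot 2 + 4\right)\right)^{2} = \left(4 + \left(6 + 4\right)\right)^{2} = \left(4 + 10\right)^{2} = 14^{2} = 196$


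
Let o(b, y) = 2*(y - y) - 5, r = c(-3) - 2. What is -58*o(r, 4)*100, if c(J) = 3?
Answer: 29000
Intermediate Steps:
r = 1 (r = 3 - 2 = 1)
o(b, y) = -5 (o(b, y) = 2*0 - 5 = 0 - 5 = -5)
-58*o(r, 4)*100 = -58*(-5)*100 = 290*100 = 29000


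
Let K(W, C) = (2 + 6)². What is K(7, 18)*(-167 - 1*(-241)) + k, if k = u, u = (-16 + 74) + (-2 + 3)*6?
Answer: 4800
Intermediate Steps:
K(W, C) = 64 (K(W, C) = 8² = 64)
u = 64 (u = 58 + 1*6 = 58 + 6 = 64)
k = 64
K(7, 18)*(-167 - 1*(-241)) + k = 64*(-167 - 1*(-241)) + 64 = 64*(-167 + 241) + 64 = 64*74 + 64 = 4736 + 64 = 4800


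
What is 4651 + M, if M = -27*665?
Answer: -13304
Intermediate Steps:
M = -17955
4651 + M = 4651 - 17955 = -13304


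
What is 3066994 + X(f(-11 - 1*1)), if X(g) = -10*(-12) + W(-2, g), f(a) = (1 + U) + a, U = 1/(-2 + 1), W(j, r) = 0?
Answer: 3067114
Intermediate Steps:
U = -1 (U = 1/(-1) = -1)
f(a) = a (f(a) = (1 - 1) + a = 0 + a = a)
X(g) = 120 (X(g) = -10*(-12) + 0 = 120 + 0 = 120)
3066994 + X(f(-11 - 1*1)) = 3066994 + 120 = 3067114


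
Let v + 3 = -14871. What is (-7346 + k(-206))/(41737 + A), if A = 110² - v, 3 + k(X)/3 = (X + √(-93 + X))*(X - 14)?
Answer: 128605/68711 - 660*I*√299/68711 ≈ 1.8717 - 0.16609*I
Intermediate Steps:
v = -14874 (v = -3 - 14871 = -14874)
k(X) = -9 + 3*(-14 + X)*(X + √(-93 + X)) (k(X) = -9 + 3*((X + √(-93 + X))*(X - 14)) = -9 + 3*((X + √(-93 + X))*(-14 + X)) = -9 + 3*((-14 + X)*(X + √(-93 + X))) = -9 + 3*(-14 + X)*(X + √(-93 + X)))
A = 26974 (A = 110² - 1*(-14874) = 12100 + 14874 = 26974)
(-7346 + k(-206))/(41737 + A) = (-7346 + (-9 - 42*(-206) - 42*√(-93 - 206) + 3*(-206)² + 3*(-206)*√(-93 - 206)))/(41737 + 26974) = (-7346 + (-9 + 8652 - 42*I*√299 + 3*42436 + 3*(-206)*√(-299)))/68711 = (-7346 + (-9 + 8652 - 42*I*√299 + 127308 + 3*(-206)*(I*√299)))*(1/68711) = (-7346 + (-9 + 8652 - 42*I*√299 + 127308 - 618*I*√299))*(1/68711) = (-7346 + (135951 - 660*I*√299))*(1/68711) = (128605 - 660*I*√299)*(1/68711) = 128605/68711 - 660*I*√299/68711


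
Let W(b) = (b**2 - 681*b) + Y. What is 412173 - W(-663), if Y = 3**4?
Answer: -478980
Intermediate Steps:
Y = 81
W(b) = 81 + b**2 - 681*b (W(b) = (b**2 - 681*b) + 81 = 81 + b**2 - 681*b)
412173 - W(-663) = 412173 - (81 + (-663)**2 - 681*(-663)) = 412173 - (81 + 439569 + 451503) = 412173 - 1*891153 = 412173 - 891153 = -478980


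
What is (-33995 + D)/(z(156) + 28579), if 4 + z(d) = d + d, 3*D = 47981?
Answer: -54004/86661 ≈ -0.62316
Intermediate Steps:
D = 47981/3 (D = (⅓)*47981 = 47981/3 ≈ 15994.)
z(d) = -4 + 2*d (z(d) = -4 + (d + d) = -4 + 2*d)
(-33995 + D)/(z(156) + 28579) = (-33995 + 47981/3)/((-4 + 2*156) + 28579) = -54004/(3*((-4 + 312) + 28579)) = -54004/(3*(308 + 28579)) = -54004/3/28887 = -54004/3*1/28887 = -54004/86661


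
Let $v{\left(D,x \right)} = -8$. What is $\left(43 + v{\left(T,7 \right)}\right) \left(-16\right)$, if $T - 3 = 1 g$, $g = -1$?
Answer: $-560$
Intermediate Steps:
$T = 2$ ($T = 3 + 1 \left(-1\right) = 3 - 1 = 2$)
$\left(43 + v{\left(T,7 \right)}\right) \left(-16\right) = \left(43 - 8\right) \left(-16\right) = 35 \left(-16\right) = -560$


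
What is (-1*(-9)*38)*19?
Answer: 6498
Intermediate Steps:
(-1*(-9)*38)*19 = (9*38)*19 = 342*19 = 6498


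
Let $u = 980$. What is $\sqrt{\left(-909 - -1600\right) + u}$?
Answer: $\sqrt{1671} \approx 40.878$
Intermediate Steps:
$\sqrt{\left(-909 - -1600\right) + u} = \sqrt{\left(-909 - -1600\right) + 980} = \sqrt{\left(-909 + 1600\right) + 980} = \sqrt{691 + 980} = \sqrt{1671}$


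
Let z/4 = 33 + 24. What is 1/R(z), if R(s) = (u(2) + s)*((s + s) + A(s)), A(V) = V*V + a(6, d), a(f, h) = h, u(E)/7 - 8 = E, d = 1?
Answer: 1/15627418 ≈ 6.3990e-8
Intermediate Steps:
u(E) = 56 + 7*E
z = 228 (z = 4*(33 + 24) = 4*57 = 228)
A(V) = 1 + V² (A(V) = V*V + 1 = V² + 1 = 1 + V²)
R(s) = (70 + s)*(1 + s² + 2*s) (R(s) = ((56 + 7*2) + s)*((s + s) + (1 + s²)) = ((56 + 14) + s)*(2*s + (1 + s²)) = (70 + s)*(1 + s² + 2*s))
1/R(z) = 1/(70 + 228³ + 72*228² + 141*228) = 1/(70 + 11852352 + 72*51984 + 32148) = 1/(70 + 11852352 + 3742848 + 32148) = 1/15627418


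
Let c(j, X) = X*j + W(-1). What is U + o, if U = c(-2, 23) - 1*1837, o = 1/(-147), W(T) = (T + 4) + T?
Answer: -276508/147 ≈ -1881.0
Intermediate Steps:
W(T) = 4 + 2*T (W(T) = (4 + T) + T = 4 + 2*T)
o = -1/147 ≈ -0.0068027
c(j, X) = 2 + X*j (c(j, X) = X*j + (4 + 2*(-1)) = X*j + (4 - 2) = X*j + 2 = 2 + X*j)
U = -1881 (U = (2 + 23*(-2)) - 1*1837 = (2 - 46) - 1837 = -44 - 1837 = -1881)
U + o = -1881 - 1/147 = -276508/147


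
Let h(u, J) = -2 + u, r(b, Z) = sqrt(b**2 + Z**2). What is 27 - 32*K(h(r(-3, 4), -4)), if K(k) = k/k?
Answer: -5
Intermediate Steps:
r(b, Z) = sqrt(Z**2 + b**2)
K(k) = 1
27 - 32*K(h(r(-3, 4), -4)) = 27 - 32*1 = 27 - 32 = -5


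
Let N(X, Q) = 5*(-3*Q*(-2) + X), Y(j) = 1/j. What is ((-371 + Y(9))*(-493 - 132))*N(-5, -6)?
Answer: -427681250/9 ≈ -4.7520e+7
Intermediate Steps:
N(X, Q) = 5*X + 30*Q (N(X, Q) = 5*(6*Q + X) = 5*(X + 6*Q) = 5*X + 30*Q)
((-371 + Y(9))*(-493 - 132))*N(-5, -6) = ((-371 + 1/9)*(-493 - 132))*(5*(-5) + 30*(-6)) = ((-371 + ⅑)*(-625))*(-25 - 180) = -3338/9*(-625)*(-205) = (2086250/9)*(-205) = -427681250/9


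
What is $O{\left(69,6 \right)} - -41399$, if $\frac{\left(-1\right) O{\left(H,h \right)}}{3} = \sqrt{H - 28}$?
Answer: $41399 - 3 \sqrt{41} \approx 41380.0$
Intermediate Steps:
$O{\left(H,h \right)} = - 3 \sqrt{-28 + H}$ ($O{\left(H,h \right)} = - 3 \sqrt{H - 28} = - 3 \sqrt{-28 + H}$)
$O{\left(69,6 \right)} - -41399 = - 3 \sqrt{-28 + 69} - -41399 = - 3 \sqrt{41} + 41399 = 41399 - 3 \sqrt{41}$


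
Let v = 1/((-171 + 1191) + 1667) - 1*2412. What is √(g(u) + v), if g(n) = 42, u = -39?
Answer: I*√17111323843/2687 ≈ 48.683*I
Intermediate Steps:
v = -6481043/2687 (v = 1/(1020 + 1667) - 2412 = 1/2687 - 2412 = -6481043/2687 ≈ -2412.0)
√(g(u) + v) = √(42 - 6481043/2687) = √(-6368189/2687) = I*√17111323843/2687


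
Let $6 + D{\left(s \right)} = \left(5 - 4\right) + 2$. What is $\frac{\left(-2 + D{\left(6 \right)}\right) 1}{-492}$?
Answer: $\frac{5}{492} \approx 0.010163$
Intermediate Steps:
$D{\left(s \right)} = -3$ ($D{\left(s \right)} = -6 + \left(\left(5 - 4\right) + 2\right) = -6 + \left(1 + 2\right) = -6 + 3 = -3$)
$\frac{\left(-2 + D{\left(6 \right)}\right) 1}{-492} = \frac{\left(-2 - 3\right) 1}{-492} = \left(-5\right) 1 \left(- \frac{1}{492}\right) = \left(-5\right) \left(- \frac{1}{492}\right) = \frac{5}{492}$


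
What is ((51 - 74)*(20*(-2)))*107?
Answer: 98440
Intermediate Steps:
((51 - 74)*(20*(-2)))*107 = -23*(-40)*107 = 920*107 = 98440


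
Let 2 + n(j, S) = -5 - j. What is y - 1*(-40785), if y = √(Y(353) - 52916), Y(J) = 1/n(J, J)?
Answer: 40785 + I*√190497610/60 ≈ 40785.0 + 230.03*I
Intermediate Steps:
n(j, S) = -7 - j (n(j, S) = -2 + (-5 - j) = -7 - j)
Y(J) = 1/(-7 - J)
y = I*√190497610/60 (y = √(-1/(7 + 353) - 52916) = √(-1/360 - 52916) = √(-19049761/360) = I*√190497610/60 ≈ 230.03*I)
y - 1*(-40785) = I*√190497610/60 - 1*(-40785) = I*√190497610/60 + 40785 = 40785 + I*√190497610/60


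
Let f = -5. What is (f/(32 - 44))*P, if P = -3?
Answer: -5/4 ≈ -1.2500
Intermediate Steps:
(f/(32 - 44))*P = -5/(32 - 44)*(-3) = -5/(-12)*(-3) = -5*(-1/12)*(-3) = (5/12)*(-3) = -5/4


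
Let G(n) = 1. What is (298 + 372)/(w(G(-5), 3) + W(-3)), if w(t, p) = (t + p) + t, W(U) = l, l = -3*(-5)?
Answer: 67/2 ≈ 33.500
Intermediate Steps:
l = 15
W(U) = 15
w(t, p) = p + 2*t (w(t, p) = (p + t) + t = p + 2*t)
(298 + 372)/(w(G(-5), 3) + W(-3)) = (298 + 372)/((3 + 2*1) + 15) = 670/((3 + 2) + 15) = 670/(5 + 15) = 670/20 = 670*(1/20) = 67/2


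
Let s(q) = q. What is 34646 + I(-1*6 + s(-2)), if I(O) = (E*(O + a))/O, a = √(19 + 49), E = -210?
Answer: 34436 + 105*√17/2 ≈ 34652.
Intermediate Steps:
a = 2*√17 (a = √68 = 2*√17 ≈ 8.2462)
I(O) = (-420*√17 - 210*O)/O (I(O) = (-210*(O + 2*√17))/O = (-420*√17 - 210*O)/O)
34646 + I(-1*6 + s(-2)) = 34646 + (-210 - 420*√17/(-1*6 - 2)) = 34646 + (-210 - 420*√17/(-6 - 2)) = 34646 + (-210 - 420*√17/(-8)) = 34646 + (-210 - 420*√17*(-⅛)) = 34646 + (-210 + 105*√17/2) = 34436 + 105*√17/2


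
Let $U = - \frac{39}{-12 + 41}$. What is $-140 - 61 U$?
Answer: $- \frac{1681}{29} \approx -57.966$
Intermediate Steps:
$U = - \frac{39}{29} \approx -1.3448$
$-140 - 61 U = -140 - - \frac{2379}{29} = -140 + \frac{2379}{29} = - \frac{1681}{29}$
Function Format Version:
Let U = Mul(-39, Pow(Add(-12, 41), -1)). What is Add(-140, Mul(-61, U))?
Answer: Rational(-1681, 29) ≈ -57.966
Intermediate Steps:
U = Rational(-39, 29) (U = Mul(-39, Pow(29, -1)) = Mul(-39, Rational(1, 29)) = Rational(-39, 29) ≈ -1.3448)
Add(-140, Mul(-61, U)) = Add(-140, Mul(-61, Rational(-39, 29))) = Add(-140, Rational(2379, 29)) = Rational(-1681, 29)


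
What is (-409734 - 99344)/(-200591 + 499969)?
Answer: -254539/149689 ≈ -1.7005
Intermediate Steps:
(-409734 - 99344)/(-200591 + 499969) = -509078/299378 = -509078*1/299378 = -254539/149689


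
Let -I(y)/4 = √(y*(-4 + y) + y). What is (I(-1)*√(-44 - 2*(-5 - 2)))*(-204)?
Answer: 1632*I*√30 ≈ 8938.8*I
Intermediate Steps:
I(y) = -4*√(y + y*(-4 + y)) (I(y) = -4*√(y*(-4 + y) + y) = -4*√(y + y*(-4 + y)))
(I(-1)*√(-44 - 2*(-5 - 2)))*(-204) = ((-4*√4)*√(-44 - 2*(-5 - 2)))*(-204) = ((-4*√4)*√(-44 - 2*(-7)))*(-204) = ((-4*√4)*√(-44 + 14))*(-204) = ((-4*2)*√(-30))*(-204) = -8*I*√30*(-204) = 1632*I*√30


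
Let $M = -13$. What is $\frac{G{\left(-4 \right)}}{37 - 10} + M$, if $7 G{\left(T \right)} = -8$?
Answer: $- \frac{2465}{189} \approx -13.042$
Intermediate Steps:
$G{\left(T \right)} = - \frac{8}{7}$ ($G{\left(T \right)} = \frac{1}{7} \left(-8\right) = - \frac{8}{7}$)
$\frac{G{\left(-4 \right)}}{37 - 10} + M = - \frac{8}{7 \left(37 - 10\right)} - 13 = - \frac{8}{7 \cdot 27} - 13 = \left(- \frac{8}{7}\right) \frac{1}{27} - 13 = - \frac{8}{189} - 13 = - \frac{2465}{189}$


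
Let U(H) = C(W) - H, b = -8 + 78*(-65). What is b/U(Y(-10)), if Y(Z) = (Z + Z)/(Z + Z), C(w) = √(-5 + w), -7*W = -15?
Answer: 35546/27 + 10156*I*√35/27 ≈ 1316.5 + 2225.3*I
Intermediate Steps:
W = 15/7 (W = -⅐*(-15) = 15/7 ≈ 2.1429)
Y(Z) = 1 (Y(Z) = (2*Z)/((2*Z)) = (2*Z)*(1/(2*Z)) = 1)
b = -5078 (b = -8 - 5070 = -5078)
U(H) = -H + 2*I*√35/7 (U(H) = √(-5 + 15/7) - H = √(-20/7) - H = 2*I*√35/7 - H = -H + 2*I*√35/7)
b/U(Y(-10)) = -5078/(-1*1 + 2*I*√35/7) = -5078/(-1 + 2*I*√35/7)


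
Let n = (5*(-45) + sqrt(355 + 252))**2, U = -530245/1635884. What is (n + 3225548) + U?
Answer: 5360431443275/1635884 - 450*sqrt(607) ≈ 3.2657e+6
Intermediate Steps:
U = -530245/1635884 (U = -530245*1/1635884 = -530245/1635884 ≈ -0.32413)
n = (-225 + sqrt(607))**2 ≈ 40145.
(n + 3225548) + U = ((225 - sqrt(607))**2 + 3225548) - 530245/1635884 = (3225548 + (225 - sqrt(607))**2) - 530245/1635884 = 5276621834187/1635884 + (225 - sqrt(607))**2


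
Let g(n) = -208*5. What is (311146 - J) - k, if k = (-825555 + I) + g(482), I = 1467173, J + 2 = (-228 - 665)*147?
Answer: -198159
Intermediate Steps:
g(n) = -1040
J = -131273 (J = -2 + (-228 - 665)*147 = -2 - 893*147 = -2 - 131271 = -131273)
k = 640578 (k = (-825555 + 1467173) - 1040 = 641618 - 1040 = 640578)
(311146 - J) - k = (311146 - 1*(-131273)) - 1*640578 = (311146 + 131273) - 640578 = 442419 - 640578 = -198159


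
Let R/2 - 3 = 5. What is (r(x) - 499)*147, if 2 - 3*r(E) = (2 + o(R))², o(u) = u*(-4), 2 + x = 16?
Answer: -261611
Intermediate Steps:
x = 14 (x = -2 + 16 = 14)
R = 16 (R = 6 + 2*5 = 6 + 10 = 16)
o(u) = -4*u
r(E) = -3842/3 (r(E) = ⅔ - (2 - 4*16)²/3 = ⅔ - (2 - 64)²/3 = ⅔ - ⅓*(-62)² = ⅔ - ⅓*3844 = ⅔ - 3844/3 = -3842/3)
(r(x) - 499)*147 = (-3842/3 - 499)*147 = -5339/3*147 = -261611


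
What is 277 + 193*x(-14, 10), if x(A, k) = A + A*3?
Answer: -10531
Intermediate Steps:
x(A, k) = 4*A (x(A, k) = A + 3*A = 4*A)
277 + 193*x(-14, 10) = 277 + 193*(4*(-14)) = 277 + 193*(-56) = 277 - 10808 = -10531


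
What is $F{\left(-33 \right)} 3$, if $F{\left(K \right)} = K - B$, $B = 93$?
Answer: $-378$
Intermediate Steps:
$F{\left(K \right)} = -93 + K$ ($F{\left(K \right)} = K - 93 = -93 + K$)
$F{\left(-33 \right)} 3 = \left(-93 - 33\right) 3 = \left(-126\right) 3 = -378$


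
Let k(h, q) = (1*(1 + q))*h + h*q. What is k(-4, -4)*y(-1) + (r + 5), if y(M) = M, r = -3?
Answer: -26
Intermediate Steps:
k(h, q) = h*q + h*(1 + q) (k(h, q) = (1 + q)*h + h*q = h*(1 + q) + h*q = h*q + h*(1 + q))
k(-4, -4)*y(-1) + (r + 5) = -4*(1 + 2*(-4))*(-1) + (-3 + 5) = -4*(1 - 8)*(-1) + 2 = -4*(-7)*(-1) + 2 = 28*(-1) + 2 = -28 + 2 = -26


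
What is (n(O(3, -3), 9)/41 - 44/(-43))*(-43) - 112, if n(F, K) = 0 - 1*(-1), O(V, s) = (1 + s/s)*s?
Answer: -6439/41 ≈ -157.05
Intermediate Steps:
O(V, s) = 2*s (O(V, s) = (1 + 1)*s = 2*s)
n(F, K) = 1 (n(F, K) = 0 + 1 = 1)
(n(O(3, -3), 9)/41 - 44/(-43))*(-43) - 112 = (1/41 - 44/(-43))*(-43) - 112 = (1*(1/41) - 44*(-1/43))*(-43) - 112 = (1/41 + 44/43)*(-43) - 112 = (1847/1763)*(-43) - 112 = -1847/41 - 112 = -6439/41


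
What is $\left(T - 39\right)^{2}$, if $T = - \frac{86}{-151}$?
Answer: $\frac{33674809}{22801} \approx 1476.9$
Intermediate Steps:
$T = \frac{86}{151}$ ($T = \left(-86\right) \left(- \frac{1}{151}\right) = \frac{86}{151} \approx 0.56954$)
$\left(T - 39\right)^{2} = \left(\frac{86}{151} - 39\right)^{2} = \left(- \frac{5803}{151}\right)^{2} = \frac{33674809}{22801}$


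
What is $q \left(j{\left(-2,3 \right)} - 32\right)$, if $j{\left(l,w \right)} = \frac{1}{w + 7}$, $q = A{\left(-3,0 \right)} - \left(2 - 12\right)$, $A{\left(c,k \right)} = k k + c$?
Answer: $- \frac{2233}{10} \approx -223.3$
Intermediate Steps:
$A{\left(c,k \right)} = c + k^{2}$ ($A{\left(c,k \right)} = k^{2} + c = c + k^{2}$)
$q = 7$ ($q = \left(-3 + 0^{2}\right) - \left(2 - 12\right) = \left(-3 + 0\right) - -10 = -3 + 10 = 7$)
$j{\left(l,w \right)} = \frac{1}{7 + w}$
$q \left(j{\left(-2,3 \right)} - 32\right) = 7 \left(\frac{1}{7 + 3} - 32\right) = 7 \left(\frac{1}{10} - 32\right) = 7 \left(- \frac{319}{10}\right) = - \frac{2233}{10}$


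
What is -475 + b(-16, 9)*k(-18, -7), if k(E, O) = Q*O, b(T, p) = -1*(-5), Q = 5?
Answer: -650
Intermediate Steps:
b(T, p) = 5
k(E, O) = 5*O
-475 + b(-16, 9)*k(-18, -7) = -475 + 5*(5*(-7)) = -475 + 5*(-35) = -475 - 175 = -650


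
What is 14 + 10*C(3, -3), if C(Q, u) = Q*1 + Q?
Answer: 74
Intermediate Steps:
C(Q, u) = 2*Q (C(Q, u) = Q + Q = 2*Q)
14 + 10*C(3, -3) = 14 + 10*(2*3) = 14 + 10*6 = 14 + 60 = 74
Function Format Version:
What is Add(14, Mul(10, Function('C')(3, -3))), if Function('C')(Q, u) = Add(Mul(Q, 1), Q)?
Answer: 74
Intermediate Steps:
Function('C')(Q, u) = Mul(2, Q) (Function('C')(Q, u) = Add(Q, Q) = Mul(2, Q))
Add(14, Mul(10, Function('C')(3, -3))) = Add(14, Mul(10, Mul(2, 3))) = Add(14, Mul(10, 6)) = Add(14, 60) = 74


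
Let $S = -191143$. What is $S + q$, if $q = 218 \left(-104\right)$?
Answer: $-213815$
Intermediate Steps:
$q = -22672$
$S + q = -191143 - 22672 = -213815$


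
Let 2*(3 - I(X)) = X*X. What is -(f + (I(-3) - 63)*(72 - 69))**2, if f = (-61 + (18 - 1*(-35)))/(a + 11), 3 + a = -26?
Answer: -12075625/324 ≈ -37270.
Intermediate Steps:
a = -29 (a = -3 - 26 = -29)
I(X) = 3 - X**2/2 (I(X) = 3 - X*X/2 = 3 - X**2/2)
f = 4/9 (f = (-61 + (18 - 1*(-35)))/(-29 + 11) = (-61 + (18 + 35))/(-18) = (-61 + 53)*(-1/18) = -8*(-1/18) = 4/9 ≈ 0.44444)
-(f + (I(-3) - 63)*(72 - 69))**2 = -(4/9 + ((3 - 1/2*(-3)**2) - 63)*(72 - 69))**2 = -(4/9 + ((3 - 1/2*9) - 63)*3)**2 = -(4/9 + ((3 - 9/2) - 63)*3)**2 = -(4/9 + (-3/2 - 63)*3)**2 = -(4/9 - 129/2*3)**2 = -(4/9 - 387/2)**2 = -(-3475/18)**2 = -1*12075625/324 = -12075625/324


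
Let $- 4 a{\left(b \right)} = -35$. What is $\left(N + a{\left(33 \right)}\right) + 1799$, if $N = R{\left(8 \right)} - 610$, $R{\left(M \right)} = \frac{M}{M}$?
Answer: $\frac{4795}{4} \approx 1198.8$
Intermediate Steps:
$a{\left(b \right)} = \frac{35}{4}$ ($a{\left(b \right)} = \left(- \frac{1}{4}\right) \left(-35\right) = \frac{35}{4}$)
$R{\left(M \right)} = 1$
$N = -609$ ($N = 1 - 610 = -609$)
$\left(N + a{\left(33 \right)}\right) + 1799 = \left(-609 + \frac{35}{4}\right) + 1799 = - \frac{2401}{4} + 1799 = \frac{4795}{4}$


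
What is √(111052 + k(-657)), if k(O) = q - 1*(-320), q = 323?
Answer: √111695 ≈ 334.21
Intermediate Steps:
k(O) = 643 (k(O) = 323 - 1*(-320) = 323 + 320 = 643)
√(111052 + k(-657)) = √(111052 + 643) = √111695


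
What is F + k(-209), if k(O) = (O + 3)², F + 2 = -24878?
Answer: 17556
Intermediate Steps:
F = -24880 (F = -2 - 24878 = -24880)
k(O) = (3 + O)²
F + k(-209) = -24880 + (3 - 209)² = -24880 + (-206)² = -24880 + 42436 = 17556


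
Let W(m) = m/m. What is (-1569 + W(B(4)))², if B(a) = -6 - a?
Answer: 2458624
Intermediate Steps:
W(m) = 1
(-1569 + W(B(4)))² = (-1569 + 1)² = (-1568)² = 2458624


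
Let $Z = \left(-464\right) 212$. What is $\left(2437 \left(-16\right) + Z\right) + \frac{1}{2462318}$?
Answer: $- \frac{338224000479}{2462318} \approx -1.3736 \cdot 10^{5}$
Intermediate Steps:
$Z = -98368$
$\left(2437 \left(-16\right) + Z\right) + \frac{1}{2462318} = \left(2437 \left(-16\right) - 98368\right) + \frac{1}{2462318} = \left(-38992 - 98368\right) + \frac{1}{2462318} = -137360 + \frac{1}{2462318} = - \frac{338224000479}{2462318}$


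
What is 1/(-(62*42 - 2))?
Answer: -1/2602 ≈ -0.00038432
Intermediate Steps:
1/(-(62*42 - 2)) = 1/(-(2604 - 2)) = 1/(-1*2602) = 1/(-2602) = -1/2602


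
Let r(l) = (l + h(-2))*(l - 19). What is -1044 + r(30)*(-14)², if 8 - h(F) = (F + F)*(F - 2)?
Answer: 46388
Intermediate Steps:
h(F) = 8 - 2*F*(-2 + F) (h(F) = 8 - (F + F)*(F - 2) = 8 - 2*F*(-2 + F))
r(l) = (-19 + l)*(-8 + l) (r(l) = (l + (8 - 2*(-2)² + 4*(-2)))*(l - 19) = (l + (8 - 2*4 - 8))*(-19 + l) = (l + (8 - 8 - 8))*(-19 + l) = (l - 8)*(-19 + l) = (-8 + l)*(-19 + l) = (-19 + l)*(-8 + l))
-1044 + r(30)*(-14)² = -1044 + (152 + 30² - 27*30)*(-14)² = -1044 + (152 + 900 - 810)*196 = -1044 + 242*196 = -1044 + 47432 = 46388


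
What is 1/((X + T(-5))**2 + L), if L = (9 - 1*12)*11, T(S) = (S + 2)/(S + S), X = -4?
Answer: -100/1931 ≈ -0.051787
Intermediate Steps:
T(S) = (2 + S)/(2*S) (T(S) = (2 + S)/((2*S)) = (2 + S)*(1/(2*S)) = (2 + S)/(2*S))
L = -33 (L = (9 - 12)*11 = -3*11 = -33)
1/((X + T(-5))**2 + L) = 1/((-4 + (1/2)*(2 - 5)/(-5))**2 - 33) = 1/((-4 + (1/2)*(-1/5)*(-3))**2 - 33) = 1/((-4 + 3/10)**2 - 33) = 1/((-37/10)**2 - 33) = 1/(1369/100 - 33) = 1/(-1931/100) = -100/1931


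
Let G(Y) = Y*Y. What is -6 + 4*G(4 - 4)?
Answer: -6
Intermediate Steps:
G(Y) = Y**2
-6 + 4*G(4 - 4) = -6 + 4*(4 - 4)**2 = -6 + 4*0**2 = -6 + 4*0 = -6 + 0 = -6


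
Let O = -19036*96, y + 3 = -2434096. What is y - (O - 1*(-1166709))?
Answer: -1773352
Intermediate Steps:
y = -2434099 (y = -3 - 2434096 = -2434099)
O = -1827456
y - (O - 1*(-1166709)) = -2434099 - (-1827456 - 1*(-1166709)) = -2434099 - (-1827456 + 1166709) = -2434099 - 1*(-660747) = -2434099 + 660747 = -1773352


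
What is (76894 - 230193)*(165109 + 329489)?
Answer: -75821378802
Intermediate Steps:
(76894 - 230193)*(165109 + 329489) = -153299*494598 = -75821378802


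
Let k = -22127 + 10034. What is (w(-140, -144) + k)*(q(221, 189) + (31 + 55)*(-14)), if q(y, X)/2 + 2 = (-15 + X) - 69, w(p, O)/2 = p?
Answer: 12348254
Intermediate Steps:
w(p, O) = 2*p
k = -12093
q(y, X) = -172 + 2*X (q(y, X) = -4 + 2*((-15 + X) - 69) = -4 + 2*(-84 + X) = -4 + (-168 + 2*X) = -172 + 2*X)
(w(-140, -144) + k)*(q(221, 189) + (31 + 55)*(-14)) = (2*(-140) - 12093)*((-172 + 2*189) + (31 + 55)*(-14)) = (-280 - 12093)*((-172 + 378) + 86*(-14)) = -12373*(206 - 1204) = -12373*(-998) = 12348254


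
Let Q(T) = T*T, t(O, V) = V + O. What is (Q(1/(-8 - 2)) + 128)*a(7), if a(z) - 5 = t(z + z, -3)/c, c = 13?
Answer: 243219/325 ≈ 748.37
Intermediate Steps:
t(O, V) = O + V
Q(T) = T²
a(z) = 62/13 + 2*z/13 (a(z) = 5 + ((z + z) - 3)/13 = 5 + (2*z - 3)*(1/13) = 5 + (-3 + 2*z)*(1/13) = 5 + (-3/13 + 2*z/13) = 62/13 + 2*z/13)
(Q(1/(-8 - 2)) + 128)*a(7) = ((1/(-8 - 2))² + 128)*(62/13 + (2/13)*7) = ((1/(-10))² + 128)*(62/13 + 14/13) = ((-⅒)² + 128)*(76/13) = (1/100 + 128)*(76/13) = (12801/100)*(76/13) = 243219/325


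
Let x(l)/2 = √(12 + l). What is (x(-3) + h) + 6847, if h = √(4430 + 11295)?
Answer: 6853 + 5*√629 ≈ 6978.4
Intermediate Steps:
x(l) = 2*√(12 + l)
h = 5*√629 (h = √15725 = 5*√629 ≈ 125.40)
(x(-3) + h) + 6847 = (2*√(12 - 3) + 5*√629) + 6847 = (2*√9 + 5*√629) + 6847 = (2*3 + 5*√629) + 6847 = (6 + 5*√629) + 6847 = 6853 + 5*√629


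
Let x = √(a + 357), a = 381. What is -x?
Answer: -3*√82 ≈ -27.166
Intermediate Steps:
x = 3*√82 (x = √(381 + 357) = √738 = 3*√82 ≈ 27.166)
-x = -3*√82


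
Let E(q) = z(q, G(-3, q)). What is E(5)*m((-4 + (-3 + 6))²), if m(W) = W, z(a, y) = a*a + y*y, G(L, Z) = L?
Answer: 34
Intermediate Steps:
z(a, y) = a² + y²
E(q) = 9 + q² (E(q) = q² + (-3)² = q² + 9 = 9 + q²)
E(5)*m((-4 + (-3 + 6))²) = (9 + 5²)*(-4 + (-3 + 6))² = (9 + 25)*(-4 + 3)² = 34*(-1)² = 34*1 = 34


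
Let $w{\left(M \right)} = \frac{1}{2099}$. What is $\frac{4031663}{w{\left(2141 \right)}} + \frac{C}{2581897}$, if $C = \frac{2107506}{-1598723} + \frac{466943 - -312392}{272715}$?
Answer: $\frac{1905231788317652417059891204}{225139220144493333} \approx 8.4625 \cdot 10^{9}$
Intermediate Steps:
$C = \frac{134238458083}{87199148589}$ ($C = 2107506 \left(- \frac{1}{1598723}\right) + \left(466943 + 312392\right) \frac{1}{272715} = - \frac{2107506}{1598723} + 779335 \cdot \frac{1}{272715} = - \frac{2107506}{1598723} + \frac{155867}{54543} = \frac{134238458083}{87199148589} \approx 1.5394$)
$w{\left(M \right)} = \frac{1}{2099}$
$\frac{4031663}{w{\left(2141 \right)}} + \frac{C}{2581897} = 4031663 \frac{1}{\frac{1}{2099}} + \frac{134238458083}{87199148589 \cdot 2581897} = 4031663 \cdot 2099 + \frac{134238458083}{87199148589} \cdot \frac{1}{2581897} = 8462460637 + \frac{134238458083}{225139220144493333} = \frac{1905231788317652417059891204}{225139220144493333}$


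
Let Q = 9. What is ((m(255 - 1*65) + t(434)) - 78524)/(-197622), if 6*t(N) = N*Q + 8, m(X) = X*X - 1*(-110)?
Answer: 124985/592866 ≈ 0.21081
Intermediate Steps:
m(X) = 110 + X² (m(X) = X² + 110 = 110 + X²)
t(N) = 4/3 + 3*N/2 (t(N) = (N*9 + 8)/6 = (9*N + 8)/6 = (8 + 9*N)/6 = 4/3 + 3*N/2)
((m(255 - 1*65) + t(434)) - 78524)/(-197622) = (((110 + (255 - 1*65)²) + (4/3 + (3/2)*434)) - 78524)/(-197622) = (((110 + (255 - 65)²) + (4/3 + 651)) - 78524)*(-1/197622) = (((110 + 190²) + 1957/3) - 78524)*(-1/197622) = (((110 + 36100) + 1957/3) - 78524)*(-1/197622) = ((36210 + 1957/3) - 78524)*(-1/197622) = (110587/3 - 78524)*(-1/197622) = -124985/3*(-1/197622) = 124985/592866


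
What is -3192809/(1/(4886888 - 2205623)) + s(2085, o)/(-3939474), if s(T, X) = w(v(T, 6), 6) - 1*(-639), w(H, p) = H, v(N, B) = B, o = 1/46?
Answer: -11241639702894200045/1313158 ≈ -8.5608e+12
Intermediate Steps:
o = 1/46 ≈ 0.021739
s(T, X) = 645 (s(T, X) = 6 - 1*(-639) = 6 + 639 = 645)
-3192809/(1/(4886888 - 2205623)) + s(2085, o)/(-3939474) = -3192809/(1/(4886888 - 2205623)) + 645/(-3939474) = -3192809/(1/2681265) + 645*(-1/3939474) = -3192809/1/2681265 - 215/1313158 = -3192809*2681265 - 215/1313158 = -8560767023385 - 215/1313158 = -11241639702894200045/1313158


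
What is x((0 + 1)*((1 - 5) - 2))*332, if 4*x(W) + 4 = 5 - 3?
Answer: -166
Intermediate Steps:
x(W) = -1/2 (x(W) = -1 + (5 - 3)/4 = -1 + (1/4)*2 = -1 + 1/2 = -1/2)
x((0 + 1)*((1 - 5) - 2))*332 = -1/2*332 = -166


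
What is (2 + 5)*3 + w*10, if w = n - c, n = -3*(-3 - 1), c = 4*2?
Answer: 61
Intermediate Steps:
c = 8
n = 12 (n = -3*(-4) = 12)
w = 4 (w = 12 - 1*8 = 12 - 8 = 4)
(2 + 5)*3 + w*10 = (2 + 5)*3 + 4*10 = 7*3 + 40 = 21 + 40 = 61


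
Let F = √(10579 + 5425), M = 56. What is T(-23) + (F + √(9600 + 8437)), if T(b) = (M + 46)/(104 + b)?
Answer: 34/27 + √18037 + 2*√4001 ≈ 262.07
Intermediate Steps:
T(b) = 102/(104 + b) (T(b) = (56 + 46)/(104 + b) = 102/(104 + b))
F = 2*√4001 (F = √16004 = 2*√4001 ≈ 126.51)
T(-23) + (F + √(9600 + 8437)) = 102/(104 - 23) + (2*√4001 + √(9600 + 8437)) = 102/81 + (2*√4001 + √18037) = 102*(1/81) + (√18037 + 2*√4001) = 34/27 + (√18037 + 2*√4001) = 34/27 + √18037 + 2*√4001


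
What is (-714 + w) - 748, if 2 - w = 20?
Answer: -1480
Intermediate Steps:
w = -18 (w = 2 - 1*20 = 2 - 20 = -18)
(-714 + w) - 748 = (-714 - 18) - 748 = -732 - 748 = -1480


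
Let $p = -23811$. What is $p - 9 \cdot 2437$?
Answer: $-45744$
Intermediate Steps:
$p - 9 \cdot 2437 = -23811 - 9 \cdot 2437 = -23811 - 21933 = -45744$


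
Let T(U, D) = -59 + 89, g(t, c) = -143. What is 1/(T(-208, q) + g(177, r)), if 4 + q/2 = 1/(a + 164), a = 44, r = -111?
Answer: -1/113 ≈ -0.0088496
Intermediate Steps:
q = -831/104 (q = -8 + 2/(44 + 164) = -8 + 2/208 = -8 + 2*(1/208) = -8 + 1/104 = -831/104 ≈ -7.9904)
T(U, D) = 30
1/(T(-208, q) + g(177, r)) = 1/(30 - 143) = 1/(-113) = -1/113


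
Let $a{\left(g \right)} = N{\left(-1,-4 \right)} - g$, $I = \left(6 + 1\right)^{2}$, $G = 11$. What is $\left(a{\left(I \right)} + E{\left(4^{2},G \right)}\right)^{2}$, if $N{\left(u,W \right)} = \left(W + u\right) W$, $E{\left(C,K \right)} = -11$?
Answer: $1600$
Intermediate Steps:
$I = 49$ ($I = 7^{2} = 49$)
$N{\left(u,W \right)} = W \left(W + u\right)$
$a{\left(g \right)} = 20 - g$ ($a{\left(g \right)} = - 4 \left(-4 - 1\right) - g = \left(-4\right) \left(-5\right) - g = 20 - g$)
$\left(a{\left(I \right)} + E{\left(4^{2},G \right)}\right)^{2} = \left(\left(20 - 49\right) - 11\right)^{2} = \left(-29 - 11\right)^{2} = \left(-40\right)^{2} = 1600$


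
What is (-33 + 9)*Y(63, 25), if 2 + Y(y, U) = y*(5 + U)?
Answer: -45312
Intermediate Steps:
Y(y, U) = -2 + y*(5 + U)
(-33 + 9)*Y(63, 25) = (-33 + 9)*(-2 + 5*63 + 25*63) = -24*(-2 + 315 + 1575) = -24*1888 = -45312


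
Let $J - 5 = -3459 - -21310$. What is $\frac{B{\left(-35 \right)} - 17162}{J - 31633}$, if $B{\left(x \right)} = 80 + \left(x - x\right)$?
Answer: $\frac{17082}{13777} \approx 1.2399$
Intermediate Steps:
$J = 17856$ ($J = 5 - -17851 = 5 + \left(-3459 + 21310\right) = 5 + 17851 = 17856$)
$B{\left(x \right)} = 80$ ($B{\left(x \right)} = 80 + 0 = 80$)
$\frac{B{\left(-35 \right)} - 17162}{J - 31633} = \frac{80 - 17162}{17856 - 31633} = - \frac{17082}{-13777} = \left(-17082\right) \left(- \frac{1}{13777}\right) = \frac{17082}{13777}$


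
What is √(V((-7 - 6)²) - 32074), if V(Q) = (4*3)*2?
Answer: 5*I*√1282 ≈ 179.03*I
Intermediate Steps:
V(Q) = 24 (V(Q) = 12*2 = 24)
√(V((-7 - 6)²) - 32074) = √(24 - 32074) = √(-32050) = 5*I*√1282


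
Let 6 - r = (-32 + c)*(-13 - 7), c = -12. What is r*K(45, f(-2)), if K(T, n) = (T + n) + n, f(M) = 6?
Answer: -49818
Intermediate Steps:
K(T, n) = T + 2*n
r = -874 (r = 6 - (-32 - 12)*(-13 - 7) = 6 - (-44)*(-20) = 6 - 1*880 = 6 - 880 = -874)
r*K(45, f(-2)) = -874*(45 + 2*6) = -874*(45 + 12) = -874*57 = -49818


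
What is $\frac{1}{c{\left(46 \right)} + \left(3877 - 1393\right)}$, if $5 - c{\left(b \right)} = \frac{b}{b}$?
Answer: $\frac{1}{2488} \approx 0.00040193$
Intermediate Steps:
$c{\left(b \right)} = 4$ ($c{\left(b \right)} = 5 - \frac{b}{b} = 5 - 1 = 4$)
$\frac{1}{c{\left(46 \right)} + \left(3877 - 1393\right)} = \frac{1}{4 + \left(3877 - 1393\right)} = \frac{1}{4 + 2484} = \frac{1}{2488}$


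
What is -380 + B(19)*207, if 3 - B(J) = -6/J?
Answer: 5821/19 ≈ 306.37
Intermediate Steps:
B(J) = 3 + 6/J (B(J) = 3 - (-6)/J = 3 + 6/J)
-380 + B(19)*207 = -380 + (3 + 6/19)*207 = -380 + (63/19)*207 = -380 + 13041/19 = 5821/19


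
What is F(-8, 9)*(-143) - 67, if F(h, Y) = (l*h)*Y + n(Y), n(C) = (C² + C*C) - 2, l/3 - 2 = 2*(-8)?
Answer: -455379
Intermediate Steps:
l = -42 (l = 6 + 3*(2*(-8)) = 6 + 3*(-16) = 6 - 48 = -42)
n(C) = -2 + 2*C² (n(C) = (C² + C²) - 2 = 2*C² - 2 = -2 + 2*C²)
F(h, Y) = -2 + 2*Y² - 42*Y*h (F(h, Y) = (-42*h)*Y + (-2 + 2*Y²) = -42*Y*h + (-2 + 2*Y²) = -2 + 2*Y² - 42*Y*h)
F(-8, 9)*(-143) - 67 = (-2 + 2*9² - 42*9*(-8))*(-143) - 67 = (-2 + 2*81 + 3024)*(-143) - 67 = (-2 + 162 + 3024)*(-143) - 67 = 3184*(-143) - 67 = -455312 - 67 = -455379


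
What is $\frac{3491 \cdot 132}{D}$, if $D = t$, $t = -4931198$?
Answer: $- \frac{230406}{2465599} \approx -0.093448$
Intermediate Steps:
$D = -4931198$
$\frac{3491 \cdot 132}{D} = \frac{3491 \cdot 132}{-4931198} = 460812 \left(- \frac{1}{4931198}\right) = - \frac{230406}{2465599}$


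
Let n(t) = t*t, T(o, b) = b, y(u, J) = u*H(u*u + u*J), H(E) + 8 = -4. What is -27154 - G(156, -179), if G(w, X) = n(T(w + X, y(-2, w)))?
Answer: -27730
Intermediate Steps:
H(E) = -12 (H(E) = -8 - 4 = -12)
y(u, J) = -12*u (y(u, J) = u*(-12) = -12*u)
n(t) = t**2
G(w, X) = 576 (G(w, X) = (-12*(-2))**2 = 24**2 = 576)
-27154 - G(156, -179) = -27154 - 1*576 = -27154 - 576 = -27730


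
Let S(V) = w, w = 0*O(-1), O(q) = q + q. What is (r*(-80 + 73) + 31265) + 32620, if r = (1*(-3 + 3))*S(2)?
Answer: 63885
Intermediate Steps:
O(q) = 2*q
w = 0 (w = 0*(2*(-1)) = 0*(-2) = 0)
S(V) = 0
r = 0 (r = (1*(-3 + 3))*0 = (1*0)*0 = 0*0 = 0)
(r*(-80 + 73) + 31265) + 32620 = (0*(-80 + 73) + 31265) + 32620 = (0*(-7) + 31265) + 32620 = (0 + 31265) + 32620 = 31265 + 32620 = 63885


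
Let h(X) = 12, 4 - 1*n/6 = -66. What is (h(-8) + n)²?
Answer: 186624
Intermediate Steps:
n = 420 (n = 24 - 6*(-66) = 24 + 396 = 420)
(h(-8) + n)² = (12 + 420)² = 432² = 186624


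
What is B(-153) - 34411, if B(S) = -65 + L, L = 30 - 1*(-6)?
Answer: -34440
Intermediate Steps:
L = 36 (L = 30 + 6 = 36)
B(S) = -29 (B(S) = -65 + 36 = -29)
B(-153) - 34411 = -29 - 34411 = -34440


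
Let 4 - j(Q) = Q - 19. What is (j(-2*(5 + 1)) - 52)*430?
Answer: -7310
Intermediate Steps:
j(Q) = 23 - Q (j(Q) = 4 - (Q - 19) = 4 - (-19 + Q) = 4 + (19 - Q) = 23 - Q)
(j(-2*(5 + 1)) - 52)*430 = ((23 - (-2)*(5 + 1)) - 52)*430 = ((23 - (-2)*6) - 52)*430 = ((23 - 1*(-12)) - 52)*430 = ((23 + 12) - 52)*430 = (35 - 52)*430 = -17*430 = -7310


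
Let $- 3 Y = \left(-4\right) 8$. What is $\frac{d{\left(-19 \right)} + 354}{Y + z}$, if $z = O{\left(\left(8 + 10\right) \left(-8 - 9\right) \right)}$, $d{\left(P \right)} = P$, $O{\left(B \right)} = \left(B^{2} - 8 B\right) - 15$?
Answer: $\frac{1005}{288239} \approx 0.0034867$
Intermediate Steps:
$O{\left(B \right)} = -15 + B^{2} - 8 B$
$z = 96069$ ($z = -15 + \left(\left(8 + 10\right) \left(-8 - 9\right)\right)^{2} - 8 \left(8 + 10\right) \left(-8 - 9\right) = -15 + \left(18 \left(-17\right)\right)^{2} - 8 \cdot 18 \left(-17\right) = -15 + \left(-306\right)^{2} - -2448 = -15 + 93636 + 2448 = 96069$)
$Y = \frac{32}{3}$ ($Y = - \frac{\left(-4\right) 8}{3} = \left(- \frac{1}{3}\right) \left(-32\right) = \frac{32}{3} \approx 10.667$)
$\frac{d{\left(-19 \right)} + 354}{Y + z} = \frac{-19 + 354}{\frac{32}{3} + 96069} = \frac{335}{\frac{288239}{3}} = 335 \cdot \frac{3}{288239} = \frac{1005}{288239}$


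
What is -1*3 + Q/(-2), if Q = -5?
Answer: -½ ≈ -0.50000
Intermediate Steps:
-1*3 + Q/(-2) = -1*3 - 5/(-2) = -3 - 5*(-½) = -3 + 5/2 = -½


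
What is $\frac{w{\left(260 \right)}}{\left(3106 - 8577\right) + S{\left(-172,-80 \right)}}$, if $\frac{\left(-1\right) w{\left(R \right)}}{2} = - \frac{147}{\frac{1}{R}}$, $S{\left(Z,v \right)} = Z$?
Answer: $- \frac{25480}{1881} \approx -13.546$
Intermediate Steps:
$w{\left(R \right)} = 294 R$ ($w{\left(R \right)} = - 2 \left(- \frac{147}{\frac{1}{R}}\right) = - 2 \left(- 147 R\right) = 294 R$)
$\frac{w{\left(260 \right)}}{\left(3106 - 8577\right) + S{\left(-172,-80 \right)}} = \frac{294 \cdot 260}{\left(3106 - 8577\right) - 172} = \frac{76440}{-5471 - 172} = \frac{76440}{-5643} = 76440 \left(- \frac{1}{5643}\right) = - \frac{25480}{1881}$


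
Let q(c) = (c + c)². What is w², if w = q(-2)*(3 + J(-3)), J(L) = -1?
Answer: 1024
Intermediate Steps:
q(c) = 4*c² (q(c) = (2*c)² = 4*c²)
w = 32 (w = (4*(-2)²)*(3 - 1) = (4*4)*2 = 16*2 = 32)
w² = 32² = 1024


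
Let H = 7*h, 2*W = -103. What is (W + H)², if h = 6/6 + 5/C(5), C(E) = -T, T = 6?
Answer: 22801/9 ≈ 2533.4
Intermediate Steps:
C(E) = -6 (C(E) = -1*6 = -6)
W = -103/2 (W = (½)*(-103) = -103/2 ≈ -51.500)
h = ⅙ (h = 6/6 + 5/(-6) = 6*(⅙) + 5*(-⅙) = 1 - ⅚ = ⅙ ≈ 0.16667)
H = 7/6 (H = 7*(⅙) = 7/6 ≈ 1.1667)
(W + H)² = (-103/2 + 7/6)² = (-151/3)² = 22801/9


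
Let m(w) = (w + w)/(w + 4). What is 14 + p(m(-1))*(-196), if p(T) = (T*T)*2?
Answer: -1442/9 ≈ -160.22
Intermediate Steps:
m(w) = 2*w/(4 + w) (m(w) = (2*w)/(4 + w) = 2*w/(4 + w))
p(T) = 2*T**2 (p(T) = T**2*2 = 2*T**2)
14 + p(m(-1))*(-196) = 14 + (2*(2*(-1)/(4 - 1))**2)*(-196) = 14 + (2*(2*(-1)/3)**2)*(-196) = 14 + (2*(2*(-1)*(1/3))**2)*(-196) = 14 + (2*(-2/3)**2)*(-196) = 14 + (2*(4/9))*(-196) = 14 + (8/9)*(-196) = 14 - 1568/9 = -1442/9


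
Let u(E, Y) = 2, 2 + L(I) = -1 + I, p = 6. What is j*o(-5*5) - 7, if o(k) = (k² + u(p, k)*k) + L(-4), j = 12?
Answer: 6809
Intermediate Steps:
L(I) = -3 + I (L(I) = -2 + (-1 + I) = -3 + I)
o(k) = -7 + k² + 2*k (o(k) = (k² + 2*k) + (-3 - 4) = (k² + 2*k) - 7 = -7 + k² + 2*k)
j*o(-5*5) - 7 = 12*(-7 + (-5*5)² + 2*(-5*5)) - 7 = 12*(-7 + (-25)² + 2*(-25)) - 7 = 12*(-7 + 625 - 50) - 7 = 12*568 - 7 = 6816 - 7 = 6809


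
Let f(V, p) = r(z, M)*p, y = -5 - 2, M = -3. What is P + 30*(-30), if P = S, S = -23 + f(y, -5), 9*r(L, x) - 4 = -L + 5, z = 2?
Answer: -8342/9 ≈ -926.89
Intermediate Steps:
y = -7
r(L, x) = 1 - L/9 (r(L, x) = 4/9 + (-L + 5)/9 = 4/9 + (5 - L)/9 = 4/9 + (5/9 - L/9) = 1 - L/9)
f(V, p) = 7*p/9 (f(V, p) = (1 - 1/9*2)*p = (1 - 2/9)*p = 7*p/9)
S = -242/9 (S = -23 + (7/9)*(-5) = -23 - 35/9 = -242/9 ≈ -26.889)
P = -242/9 ≈ -26.889
P + 30*(-30) = -242/9 + 30*(-30) = -242/9 - 900 = -8342/9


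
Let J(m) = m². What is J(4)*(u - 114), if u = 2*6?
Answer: -1632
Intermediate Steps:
u = 12
J(4)*(u - 114) = 4²*(12 - 114) = 16*(-102) = -1632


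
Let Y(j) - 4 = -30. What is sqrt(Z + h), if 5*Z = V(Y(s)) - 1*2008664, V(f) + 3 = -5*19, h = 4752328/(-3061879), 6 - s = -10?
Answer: I*sqrt(94162117145638790010)/15309395 ≈ 633.84*I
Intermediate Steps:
s = 16 (s = 6 - 1*(-10) = 6 + 10 = 16)
Y(j) = -26 (Y(j) = 4 - 30 = -26)
h = -4752328/3061879 (h = 4752328*(-1/3061879) = -4752328/3061879 ≈ -1.5521)
V(f) = -98 (V(f) = -3 - 5*19 = -3 - 95 = -98)
Z = -2008762/5 (Z = (-98 - 1*2008664)/5 = (-98 - 2008664)/5 = (1/5)*(-2008762) = -2008762/5 ≈ -4.0175e+5)
sqrt(Z + h) = sqrt(-2008762/5 - 4752328/3061879) = sqrt(-6150609945438/15309395) = I*sqrt(94162117145638790010)/15309395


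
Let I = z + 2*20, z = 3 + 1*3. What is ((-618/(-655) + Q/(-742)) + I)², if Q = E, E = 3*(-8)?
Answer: 130310626575424/59051430025 ≈ 2206.7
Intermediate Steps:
z = 6 (z = 3 + 3 = 6)
I = 46 (I = 6 + 2*20 = 6 + 40 = 46)
E = -24
Q = -24
((-618/(-655) + Q/(-742)) + I)² = ((-618/(-655) - 24/(-742)) + 46)² = ((-618*(-1/655) - 24*(-1/742)) + 46)² = ((618/655 + 12/371) + 46)² = (237138/243005 + 46)² = (11415368/243005)² = 130310626575424/59051430025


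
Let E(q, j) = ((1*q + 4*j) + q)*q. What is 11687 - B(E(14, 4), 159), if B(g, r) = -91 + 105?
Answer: 11673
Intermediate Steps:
E(q, j) = q*(2*q + 4*j) (E(q, j) = ((q + 4*j) + q)*q = (2*q + 4*j)*q = q*(2*q + 4*j))
B(g, r) = 14
11687 - B(E(14, 4), 159) = 11687 - 1*14 = 11687 - 14 = 11673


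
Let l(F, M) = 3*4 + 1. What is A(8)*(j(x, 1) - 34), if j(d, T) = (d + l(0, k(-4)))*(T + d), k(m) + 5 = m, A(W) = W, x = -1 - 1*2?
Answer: -432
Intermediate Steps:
x = -3 (x = -1 - 2 = -3)
k(m) = -5 + m
l(F, M) = 13 (l(F, M) = 12 + 1 = 13)
j(d, T) = (13 + d)*(T + d) (j(d, T) = (d + 13)*(T + d) = (13 + d)*(T + d))
A(8)*(j(x, 1) - 34) = 8*(((-3)² + 13*1 + 13*(-3) + 1*(-3)) - 34) = 8*((9 + 13 - 39 - 3) - 34) = 8*(-20 - 34) = 8*(-54) = -432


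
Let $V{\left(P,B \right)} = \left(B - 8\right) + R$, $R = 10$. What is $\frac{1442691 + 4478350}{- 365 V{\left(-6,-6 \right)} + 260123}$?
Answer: $\frac{845863}{37369} \approx 22.635$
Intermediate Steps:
$V{\left(P,B \right)} = 2 + B$ ($V{\left(P,B \right)} = \left(B - 8\right) + 10 = \left(-8 + B\right) + 10 = 2 + B$)
$\frac{1442691 + 4478350}{- 365 V{\left(-6,-6 \right)} + 260123} = \frac{1442691 + 4478350}{- 365 \left(2 - 6\right) + 260123} = \frac{5921041}{\left(-365\right) \left(-4\right) + 260123} = \frac{5921041}{1460 + 260123} = \frac{5921041}{261583} = 5921041 \cdot \frac{1}{261583} = \frac{845863}{37369}$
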